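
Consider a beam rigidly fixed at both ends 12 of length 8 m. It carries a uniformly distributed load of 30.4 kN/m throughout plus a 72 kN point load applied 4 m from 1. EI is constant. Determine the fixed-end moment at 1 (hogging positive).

M_1 = 234.1 kN·m

Take the two fixed-end moments M_1, M_2 as redundants; the released structure is the simple span 12.
Simple-span end rotations at 1 and 2 under the given loads:
  at 1: UDL 30.4: wL³/(24EI) = 648.5/EI
  at 2: UDL 30.4: wL³/(24EI) = 648.5/EI
  at 1: point load 72 at a = 4: Pab(L + b)/(6LEI) = 288/EI
  at 2: point load 72 at a = 4: Pab(L + a)/(6LEI) = 288/EI
  θ_10 = 936.5/EI,  θ_20 = 936.5/EI
Flexibility coefficients: a unit moment at one end gives L/(3EI) there and L/(6EI) at the far end, so f₁₁ = f₂₂ = 2.667/EI and f₁₂ = f₂₁ = 1.333/EI.
Compatibility — zero rotation at each built-in end:
  2.667 M_1 + 1.333 M_2 = 936.5
  1.333 M_1 + 2.667 M_2 = 936.5
Solving the pair gives M_1 = 234.1 kN·m and M_2 = 234.1 kN·m (hogging).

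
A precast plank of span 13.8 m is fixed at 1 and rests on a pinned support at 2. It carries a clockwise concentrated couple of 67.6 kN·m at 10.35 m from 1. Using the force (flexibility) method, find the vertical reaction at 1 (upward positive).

Choose R_2 as the redundant. The primary structure is the cantilever fixed at 1.
Deflection at 2 on the released cantilever, summing each load's contribution:
  clockwise couple 67.6 at a = 10.35: M₀a(2L − a)/(2EI) = 6035/EI
Tip deflection under a unit load at 2: L³/(3EI) = 876/EI.
The prop prevents deflection at 2: R_2 = δ_0/δ_{22} = 6035/876 = 6.889 kN.
Vertical equilibrium: R_1 = ΣP − R_2 = 0 − 6.889 = -6.889 kN.

R_1 = -6.889 kN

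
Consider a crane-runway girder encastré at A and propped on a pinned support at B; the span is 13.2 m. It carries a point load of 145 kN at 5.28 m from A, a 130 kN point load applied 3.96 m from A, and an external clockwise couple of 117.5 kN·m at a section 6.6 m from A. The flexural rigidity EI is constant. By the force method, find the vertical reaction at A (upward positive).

Take the reaction at B as the redundant and release it; the primary structure is a cantilever fixed at A.
Deflection at B on the released cantilever, summing each load's contribution:
  point load 145 at a = 5.28: Pa²(3L − a)/(6EI) = 23122/EI
  point load 130 at a = 3.96: Pa²(3L − a)/(6EI) = 12109/EI
  clockwise couple 117.5 at a = 6.6: M₀a(2L − a)/(2EI) = 7677/EI
  δ_0 = 42909/EI
Tip deflection under a unit load at B: L³/(3EI) = 766.7/EI.
The prop prevents deflection at B: R_B = δ_0/δ_{BB} = 42909/766.7 = 55.97 kN.
Vertical equilibrium: R_A = ΣP − R_B = 275 − 55.97 = 219 kN.

R_A = 219 kN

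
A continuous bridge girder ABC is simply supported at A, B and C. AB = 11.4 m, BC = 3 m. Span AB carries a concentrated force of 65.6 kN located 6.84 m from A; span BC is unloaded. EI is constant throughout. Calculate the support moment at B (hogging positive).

M_B = 113.7 kN·m

Insert a hinge at B; M_B is the redundant, and each span becomes simply supported.
Rotations at B on the released spans (each span's end-slope, ×1/EI):
  span AB: point load 65.6 at a = 6.84: Pab(L + a)/(6LEI) = 545.6/EI
  relative rotation θ_0 = (545.6 + 0)/EI = 545.6/EI
A unit hogging moment at B produces rotation L₁/(3EI) + L₂/(3EI) = 4.8/EI.
Slope continuity at B: θ_0 = M_B·4.8/EI, so M_B = 545.6/4.8 = 113.7 kN·m (hogging).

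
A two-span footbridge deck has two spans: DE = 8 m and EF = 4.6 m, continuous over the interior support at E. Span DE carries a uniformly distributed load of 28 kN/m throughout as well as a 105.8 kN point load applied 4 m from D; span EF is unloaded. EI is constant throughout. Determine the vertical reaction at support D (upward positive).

Release continuity at E by inserting a hinge; the redundant is the internal moment M_E. The primary structure is two simply-supported spans DE and EF.
End slopes at the hinge E, treating each span as simply supported:
  span DE: UDL 28: wL³/(24EI) = 597.3/EI
  span DE: point load 105.8 at a = 4: Pab(L + a)/(6LEI) = 423.2/EI
  relative rotation θ_0 = (1021 + 0)/EI = 1021/EI
A unit hogging moment at E produces rotation L₁/(3EI) + L₂/(3EI) = 4.2/EI.
Slope continuity at E: θ_0 = M_E·4.2/EI, so M_E = 1021/4.2 = 243 kN·m (hogging).
Span DE, ΣM about D with M_E applied at E: R_E^{DE}·8 = 1319 + 243, so R_E^{DE} = 195.3 kN and R_D = 329.8 − 195.3 = 134.5 kN.

R_D = 134.5 kN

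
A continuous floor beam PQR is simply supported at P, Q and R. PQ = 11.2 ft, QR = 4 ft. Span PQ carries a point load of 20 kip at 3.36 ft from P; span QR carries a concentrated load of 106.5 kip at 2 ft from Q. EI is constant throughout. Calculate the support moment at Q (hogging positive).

Release continuity at Q by inserting a hinge; the redundant is the internal moment M_Q. The primary structure is two simply-supported spans PQ and QR.
Rotations at Q on the released spans (each span's end-slope, ×1/EI):
  span PQ: point load 20 at a = 3.36: Pab(L + a)/(6LEI) = 114.2/EI
  span QR: point load 106.5 at a = 2: Pab(L + b)/(6LEI) = 106.5/EI
  relative rotation θ_0 = (114.2 + 106.5)/EI = 220.7/EI
A unit hogging moment at Q produces rotation L₁/(3EI) + L₂/(3EI) = 5.067/EI.
Compatibility: M_Q·(L₁+L₂)/(3EI) = θ_0, giving M_Q = 43.55 kip·ft (hogging).

M_Q = 43.55 kip·ft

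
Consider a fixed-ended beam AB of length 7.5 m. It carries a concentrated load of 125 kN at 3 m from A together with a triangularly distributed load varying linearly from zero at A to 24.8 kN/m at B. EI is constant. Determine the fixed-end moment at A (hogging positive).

M_A = 181.5 kN·m

Release both end moments; the primary structure is a simply-supported span AB with redundants M_A and M_B.
End rotations of the released simple span under the applied load (×1/EI):
  at A: point load 125 at a = 3: Pab(L + b)/(6LEI) = 450/EI
  at B: point load 125 at a = 3: Pab(L + a)/(6LEI) = 393.8/EI
  at A: triangular load, peak 24.8: 7w₀L³/(360EI) = 203.4/EI
  at B: triangular load, peak 24.8: w₀L³/(45EI) = 232.5/EI
  θ_A0 = 653.4/EI,  θ_B0 = 626.2/EI
Flexibility coefficients: a unit moment at one end gives L/(3EI) there and L/(6EI) at the far end, so f₁₁ = f₂₂ = 2.5/EI and f₁₂ = f₂₁ = 1.25/EI.
Compatibility — zero rotation at each built-in end:
  2.5 M_A + 1.25 M_B = 653.4
  1.25 M_A + 2.5 M_B = 626.2
Solving the pair gives M_A = 181.5 kN·m and M_B = 159.8 kN·m (hogging).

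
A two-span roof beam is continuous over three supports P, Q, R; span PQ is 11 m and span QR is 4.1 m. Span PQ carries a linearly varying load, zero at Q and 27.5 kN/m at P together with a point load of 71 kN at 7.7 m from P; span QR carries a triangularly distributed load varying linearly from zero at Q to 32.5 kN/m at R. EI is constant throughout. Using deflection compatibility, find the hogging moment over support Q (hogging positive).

M_Q = 251.6 kN·m

Take M_Q as the redundant. Released structure: two simple spans PQ and QR with a hinge at Q.
End slopes at the hinge Q, treating each span as simply supported:
  span PQ: triangular load, peak 27.5: 7w₀L³/(360EI) = 711.7/EI
  span PQ: point load 71 at a = 7.7: Pab(L + a)/(6LEI) = 511.2/EI
  span QR: triangular load, peak 32.5: 7w₀L³/(360EI) = 43.55/EI
  relative rotation θ_0 = (1223 + 43.55)/EI = 1266/EI
A unit hogging moment at Q produces rotation L₁/(3EI) + L₂/(3EI) = 5.033/EI.
Compatibility: M_Q·(L₁+L₂)/(3EI) = θ_0, giving M_Q = 251.6 kN·m (hogging).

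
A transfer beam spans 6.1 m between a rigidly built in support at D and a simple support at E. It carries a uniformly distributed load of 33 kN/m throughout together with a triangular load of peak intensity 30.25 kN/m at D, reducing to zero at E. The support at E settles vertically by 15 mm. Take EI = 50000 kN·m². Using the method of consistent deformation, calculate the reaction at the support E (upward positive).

Choose R_E as the redundant. The primary structure is the cantilever fixed at D.
Deflection at E on the released cantilever, summing each load's contribution:
  UDL 33: wL⁴/(8EI) = 5711/EI
  triangular load, peak 30.25 at the fixed end: w₀L⁴/(30EI) = 1396/EI
  δ_0 = 7108/EI
Tip deflection under a unit load at E: L³/(3EI) = 75.66/EI.
With EI = 50000 kN·m²: δ_0 = 0.14215 m and δ_{EE} = 0.001513 m/kN.
Compatibility — the beam at E must follow the support down by 0.015 m: δ_0 − R_E·δ_{EE} = 0.015, so R_E = (0.14215 − 0.015)/0.001513 = 84.03 kN.

R_E = 84.03 kN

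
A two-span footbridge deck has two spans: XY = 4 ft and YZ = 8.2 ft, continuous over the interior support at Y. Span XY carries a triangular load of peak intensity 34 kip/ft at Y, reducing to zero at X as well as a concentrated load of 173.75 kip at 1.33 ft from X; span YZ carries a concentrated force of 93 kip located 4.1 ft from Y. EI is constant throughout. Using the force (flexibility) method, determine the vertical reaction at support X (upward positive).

Insert a hinge at Y; M_Y is the redundant, and each span becomes simply supported.
End slopes at the hinge Y, treating each span as simply supported:
  span XY: triangular load, peak 34: w₀L³/(45EI) = 48.36/EI
  span XY: point load 173.75 at a = 1.33: Pab(L + a)/(6LEI) = 137/EI
  span YZ: point load 93 at a = 4.1: Pab(L + b)/(6LEI) = 390.8/EI
  relative rotation θ_0 = (185.4 + 390.8)/EI = 576.2/EI
A unit hogging moment at Y produces rotation L₁/(3EI) + L₂/(3EI) = 4.067/EI.
Compatibility: M_Y·(L₁+L₂)/(3EI) = θ_0, giving M_Y = 141.7 kip·ft (hogging).
Span XY, ΣM about X with M_Y applied at Y: R_Y^{XY}·4 = 412.4 + 141.7, so R_Y^{XY} = 138.5 kip and R_X = 241.8 − 138.5 = 103.2 kip.

R_X = 103.2 kip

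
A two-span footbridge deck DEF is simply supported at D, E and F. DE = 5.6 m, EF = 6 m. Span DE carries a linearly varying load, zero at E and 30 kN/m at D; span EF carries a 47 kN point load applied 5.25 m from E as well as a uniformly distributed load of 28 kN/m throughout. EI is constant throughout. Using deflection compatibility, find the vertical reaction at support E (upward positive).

R_E = 152.6 kN

Insert a hinge at E; M_E is the redundant, and each span becomes simply supported.
End slopes at the hinge E, treating each span as simply supported:
  span DE: triangular load, peak 30: 7w₀L³/(360EI) = 102.4/EI
  span EF: point load 47 at a = 5.25: Pab(L + b)/(6LEI) = 34.7/EI
  span EF: UDL 28: wL³/(24EI) = 252/EI
  relative rotation θ_0 = (102.4 + 286.7)/EI = 389.1/EI
A unit hogging moment at E produces rotation L₁/(3EI) + L₂/(3EI) = 3.867/EI.
Compatibility: M_E·(L₁+L₂)/(3EI) = θ_0, giving M_E = 100.6 kN·m (hogging).
Span DE, ΣM about D with M_E applied at E: R_E^{DE}·5.6 = 156.8 + 100.6, so R_E^{DE} = 45.97 kN and R_D = 84 − 45.97 = 38.03 kN.
Span EF, ΣM about F: R_E^{EF}·6 = 539.2 + 100.6, so R_E^{EF} = 106.6 kN and R_F = 215 − 106.6 = 108.4 kN.
R_E = 45.97 + 106.6 = 152.6 kN.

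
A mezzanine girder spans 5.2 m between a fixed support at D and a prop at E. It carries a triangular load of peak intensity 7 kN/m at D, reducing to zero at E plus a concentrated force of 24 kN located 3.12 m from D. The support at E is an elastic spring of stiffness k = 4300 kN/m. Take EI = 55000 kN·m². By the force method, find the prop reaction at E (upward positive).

Remove the prop at E; the released (primary) structure is a cantilever built in at D.
Free-end deflection of the primary structure under the applied loading (downward +):
  triangular load, peak 7 at the fixed end: w₀L⁴/(30EI) = 170.6/EI
  point load 24 at a = 3.12: Pa²(3L − a)/(6EI) = 485.9/EI
  δ_0 = 656.5/EI
Tip deflection under a unit load at E: L³/(3EI) = 46.87/EI.
With EI = 55000 kN·m²: δ_0 = 0.011937 m and δ_{EE} = 0.000852 m/kN.
Compatibility — the spring shortens by R_E/k under the reaction it provides: δ_0 − R_E·δ_{EE} = R_E/k. With 1/k = 0.000233 m/kN, R_E = δ_0 / (δ_{EE} + 1/k) = 0.011937 / (0.000852 + 0.000233) = 11 kN.

R_E = 11 kN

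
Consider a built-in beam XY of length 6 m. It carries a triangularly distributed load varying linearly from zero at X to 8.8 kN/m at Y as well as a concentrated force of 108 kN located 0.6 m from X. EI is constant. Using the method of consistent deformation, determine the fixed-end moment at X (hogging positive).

M_X = 63.05 kN·m

Take the two fixed-end moments M_X, M_Y as redundants; the released structure is the simple span XY.
End rotations of the released simple span under the applied load (×1/EI):
  at X: triangular load, peak 8.8: 7w₀L³/(360EI) = 36.96/EI
  at Y: triangular load, peak 8.8: w₀L³/(45EI) = 42.24/EI
  at X: point load 108 at a = 0.6: Pab(L + b)/(6LEI) = 110.8/EI
  at Y: point load 108 at a = 0.6: Pab(L + a)/(6LEI) = 64.15/EI
  θ_X0 = 147.8/EI,  θ_Y0 = 106.4/EI
Flexibility coefficients: a unit moment at one end gives L/(3EI) there and L/(6EI) at the far end, so f₁₁ = f₂₂ = 2/EI and f₁₂ = f₂₁ = 1/EI.
Compatibility — zero rotation at each built-in end:
  2 M_X + 1 M_Y = 147.8
  1 M_X + 2 M_Y = 106.4
Solving the pair gives M_X = 63.05 kN·m and M_Y = 21.67 kN·m (hogging).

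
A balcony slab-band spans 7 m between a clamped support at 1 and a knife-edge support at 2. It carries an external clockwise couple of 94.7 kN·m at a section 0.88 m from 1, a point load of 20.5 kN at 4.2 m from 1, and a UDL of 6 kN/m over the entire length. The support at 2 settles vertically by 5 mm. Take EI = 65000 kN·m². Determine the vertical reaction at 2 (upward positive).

Take the reaction at 2 as the redundant and release it; the primary structure is a cantilever fixed at 1.
Free-end deflection of the primary structure under the applied loading (downward +):
  clockwise couple 94.7 at a = 0.88: M₀a(2L − a)/(2EI) = 546.7/EI
  point load 20.5 at a = 4.2: Pa²(3L − a)/(6EI) = 1013/EI
  UDL 6: wL⁴/(8EI) = 1801/EI
  δ_0 = 3360/EI
Tip deflection under a unit load at 2: L³/(3EI) = 114.3/EI.
With EI = 65000 kN·m²: δ_0 = 0.051692 m and δ_{22} = 0.001759 m/kN.
Compatibility — the beam at 2 must follow the support down by 0.005 m: δ_0 − R_2·δ_{22} = 0.005, so R_2 = (0.051692 − 0.005)/0.001759 = 26.54 kN.

R_2 = 26.54 kN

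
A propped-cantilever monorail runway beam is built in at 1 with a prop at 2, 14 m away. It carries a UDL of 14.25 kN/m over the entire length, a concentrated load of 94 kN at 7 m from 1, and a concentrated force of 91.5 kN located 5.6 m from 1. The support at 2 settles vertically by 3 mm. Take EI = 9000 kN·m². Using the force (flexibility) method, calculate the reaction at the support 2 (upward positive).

R_2 = 123.2 kN

Release the roller at 2. Primary structure: cantilever fixed at 1.
Primary-structure tip deflection at 2 by superposition:
  UDL 14.25: wL⁴/(8EI) = 68428/EI
  point load 94 at a = 7: Pa²(3L − a)/(6EI) = 26868/EI
  point load 91.5 at a = 5.6: Pa²(3L − a)/(6EI) = 17408/EI
  δ_0 = 112705/EI
Flexibility coefficient — unit upward force at 2: δ_{22} = L³/(3EI) = 914.7/EI.
With EI = 9000 kN·m²: δ_0 = 12.523 m and δ_{22} = 0.10163 m/kN.
Compatibility — the beam at 2 must follow the support down by 0.003 m: δ_0 − R_2·δ_{22} = 0.003, so R_2 = (12.523 − 0.003)/0.10163 = 123.2 kN.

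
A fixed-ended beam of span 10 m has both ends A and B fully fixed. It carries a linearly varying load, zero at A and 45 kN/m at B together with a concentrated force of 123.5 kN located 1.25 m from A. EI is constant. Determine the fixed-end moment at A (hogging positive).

M_A = 268.2 kN·m

Take the two fixed-end moments M_A, M_B as redundants; the released structure is the simple span AB.
On the primary (simply-supported) span, the end slopes from the loading are:
  at A: triangular load, peak 45: 7w₀L³/(360EI) = 875/EI
  at B: triangular load, peak 45: w₀L³/(45EI) = 1000/EI
  at A: point load 123.5 at a = 1.25: Pab(L + b)/(6LEI) = 422.1/EI
  at B: point load 123.5 at a = 1.25: Pab(L + a)/(6LEI) = 253.3/EI
  θ_A0 = 1297/EI,  θ_B0 = 1253/EI
Flexibility coefficients: a unit moment at one end gives L/(3EI) there and L/(6EI) at the far end, so f₁₁ = f₂₂ = 3.333/EI and f₁₂ = f₂₁ = 1.667/EI.
Compatibility — zero rotation at each built-in end:
  3.333 M_A + 1.667 M_B = 1297
  1.667 M_A + 3.333 M_B = 1253
Solving the pair gives M_A = 268.2 kN·m and M_B = 241.9 kN·m (hogging).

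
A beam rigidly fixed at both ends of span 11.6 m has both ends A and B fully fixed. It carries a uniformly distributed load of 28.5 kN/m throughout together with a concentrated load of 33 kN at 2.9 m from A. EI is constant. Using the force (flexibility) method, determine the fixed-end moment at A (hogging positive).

Take the two fixed-end moments M_A, M_B as redundants; the released structure is the simple span AB.
End rotations of the released simple span under the applied load (×1/EI):
  at A: UDL 28.5: wL³/(24EI) = 1854/EI
  at B: UDL 28.5: wL³/(24EI) = 1854/EI
  at A: point load 33 at a = 2.9: Pab(L + b)/(6LEI) = 242.8/EI
  at B: point load 33 at a = 2.9: Pab(L + a)/(6LEI) = 173.5/EI
  θ_A0 = 2096/EI,  θ_B0 = 2027/EI
Flexibility coefficients: a unit moment at one end gives L/(3EI) there and L/(6EI) at the far end, so f₁₁ = f₂₂ = 3.867/EI and f₁₂ = f₂₁ = 1.933/EI.
Compatibility — zero rotation at each built-in end:
  3.867 M_A + 1.933 M_B = 2096
  1.933 M_A + 3.867 M_B = 2027
Solving the pair gives M_A = 373.4 kN·m and M_B = 337.5 kN·m (hogging).

M_A = 373.4 kN·m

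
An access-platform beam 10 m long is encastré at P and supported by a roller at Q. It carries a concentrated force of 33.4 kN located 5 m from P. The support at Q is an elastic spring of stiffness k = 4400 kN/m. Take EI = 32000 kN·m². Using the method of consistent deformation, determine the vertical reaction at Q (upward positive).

Release the roller at Q. Primary structure: cantilever fixed at P.
Downward deflection at the released point Q due to the loads:
  point load 33.4 at a = 5: Pa²(3L − a)/(6EI) = 3479/EI
Tip deflection under a unit load at Q: L³/(3EI) = 333.3/EI.
With EI = 32000 kN·m²: δ_0 = 0.10872 m and δ_{QQ} = 0.010417 m/kN.
Compatibility — the spring shortens by R_Q/k under the reaction it provides: δ_0 − R_Q·δ_{QQ} = R_Q/k. With 1/k = 0.000227 m/kN, R_Q = δ_0 / (δ_{QQ} + 1/k) = 0.10872 / (0.010417 + 0.000227) = 10.21 kN.

R_Q = 10.21 kN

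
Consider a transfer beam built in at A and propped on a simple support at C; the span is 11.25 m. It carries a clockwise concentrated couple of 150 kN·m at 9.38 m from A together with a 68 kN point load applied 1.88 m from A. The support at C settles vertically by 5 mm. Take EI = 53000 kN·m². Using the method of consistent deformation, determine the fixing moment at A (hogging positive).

Release the roller at C. Primary structure: cantilever fixed at A.
Free-end deflection of the primary structure under the applied loading (downward +):
  clockwise couple 150 at a = 9.38: M₀a(2L − a)/(2EI) = 9230/EI
  point load 68 at a = 1.88: Pa²(3L − a)/(6EI) = 1277/EI
  δ_0 = 10507/EI
Tip deflection under a unit load at C: L³/(3EI) = 474.6/EI.
With EI = 53000 kN·m²: δ_0 = 0.19824 m and δ_{CC} = 0.008955 m/kN.
Compatibility — the beam at C must follow the support down by 0.005 m: δ_0 − R_C·δ_{CC} = 0.005, so R_C = (0.19824 − 0.005)/0.008955 = 21.58 kN.
Moment equilibrium about A: M_A = Σ(load moments about A) − R_C·L = 277.8 − 21.58×11.25 = 35.08 kN·m.

M_A = 35.08 kN·m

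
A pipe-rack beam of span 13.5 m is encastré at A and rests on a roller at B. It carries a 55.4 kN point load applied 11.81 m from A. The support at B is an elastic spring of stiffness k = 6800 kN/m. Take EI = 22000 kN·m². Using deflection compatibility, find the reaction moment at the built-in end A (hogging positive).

Release the roller at B. Primary structure: cantilever fixed at A.
Primary-structure tip deflection at B by superposition:
  point load 55.4 at a = 11.81: Pa²(3L − a)/(6EI) = 36948/EI
Tip deflection under a unit load at B: L³/(3EI) = 820.1/EI.
With EI = 22000 kN·m²: δ_0 = 1.6794 m and δ_{BB} = 0.037278 m/kN.
Compatibility — the spring shortens by R_B/k under the reaction it provides: δ_0 − R_B·δ_{BB} = R_B/k. With 1/k = 0.000147 m/kN, R_B = δ_0 / (δ_{BB} + 1/k) = 1.6794 / (0.037278 + 0.000147) = 44.87 kN.
Moment equilibrium about A: M_A = Σ(load moments about A) − R_B·L = 654.3 − 44.87×13.5 = 48.47 kN·m.

M_A = 48.47 kN·m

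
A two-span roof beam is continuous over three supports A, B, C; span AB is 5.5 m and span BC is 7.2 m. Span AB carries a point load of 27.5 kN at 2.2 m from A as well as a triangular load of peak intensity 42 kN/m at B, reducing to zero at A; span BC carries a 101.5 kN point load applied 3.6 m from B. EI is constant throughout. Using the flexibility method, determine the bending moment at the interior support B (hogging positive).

Insert a hinge at B; M_B is the redundant, and each span becomes simply supported.
Rotations at B on the released spans (each span's end-slope, ×1/EI):
  span AB: point load 27.5 at a = 2.2: Pab(L + a)/(6LEI) = 46.59/EI
  span AB: triangular load, peak 42: w₀L³/(45EI) = 155.3/EI
  span BC: point load 101.5 at a = 3.6: Pab(L + b)/(6LEI) = 328.9/EI
  relative rotation θ_0 = (201.9 + 328.9)/EI = 530.7/EI
A unit hogging moment at B produces rotation L₁/(3EI) + L₂/(3EI) = 4.233/EI.
Slope continuity at B: θ_0 = M_B·4.233/EI, so M_B = 530.7/4.233 = 125.4 kN·m (hogging).

M_B = 125.4 kN·m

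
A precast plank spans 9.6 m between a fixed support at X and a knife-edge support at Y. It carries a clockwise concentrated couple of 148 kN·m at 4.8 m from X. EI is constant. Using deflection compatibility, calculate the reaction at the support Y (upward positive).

Choose R_Y as the redundant. The primary structure is the cantilever fixed at X.
Free-end deflection of the primary structure under the applied loading (downward +):
  clockwise couple 148 at a = 4.8: M₀a(2L − a)/(2EI) = 5115/EI
Flexibility coefficient — unit upward force at Y: δ_{YY} = L³/(3EI) = 294.9/EI.
The prop prevents deflection at Y: R_Y = δ_0/δ_{YY} = 5115/294.9 = 17.34 kN.

R_Y = 17.34 kN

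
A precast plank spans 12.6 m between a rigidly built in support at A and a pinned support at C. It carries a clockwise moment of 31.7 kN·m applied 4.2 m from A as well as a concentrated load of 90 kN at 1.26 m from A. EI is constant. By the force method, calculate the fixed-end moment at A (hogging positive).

Take the reaction at C as the redundant and release it; the primary structure is a cantilever fixed at A.
Primary-structure tip deflection at C by superposition:
  clockwise couple 31.7 at a = 4.2: M₀a(2L − a)/(2EI) = 1398/EI
  point load 90 at a = 1.26: Pa²(3L − a)/(6EI) = 870.2/EI
  δ_0 = 2268/EI
Tip deflection under a unit load at C: L³/(3EI) = 666.8/EI.
The prop prevents deflection at C: R_C = δ_0/δ_{CC} = 2268/666.8 = 3.402 kN.
Moment equilibrium about A: M_A = Σ(load moments about A) − R_C·L = 145.1 − 3.402×12.6 = 102.2 kN·m.

M_A = 102.2 kN·m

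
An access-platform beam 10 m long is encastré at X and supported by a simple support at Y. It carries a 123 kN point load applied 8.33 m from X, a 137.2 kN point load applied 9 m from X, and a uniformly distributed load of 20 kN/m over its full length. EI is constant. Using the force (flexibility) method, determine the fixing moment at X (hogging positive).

Take the reaction at Y as the redundant and release it; the primary structure is a cantilever fixed at X.
Downward deflection at the released point Y due to the loads:
  point load 123 at a = 8.33: Pa²(3L − a)/(6EI) = 30825/EI
  point load 137.2 at a = 9: Pa²(3L − a)/(6EI) = 38896/EI
  UDL 20: wL⁴/(8EI) = 25000/EI
  δ_0 = 94721/EI
Tip deflection under a unit load at Y: L³/(3EI) = 333.3/EI.
The prop prevents deflection at Y: R_Y = δ_0/δ_{YY} = 94721/333.3 = 284.2 kN.
Moment equilibrium about X: M_X = Σ(load moments about X) − R_Y·L = 3259 − 284.2×10 = 417.8 kN·m.

M_X = 417.8 kN·m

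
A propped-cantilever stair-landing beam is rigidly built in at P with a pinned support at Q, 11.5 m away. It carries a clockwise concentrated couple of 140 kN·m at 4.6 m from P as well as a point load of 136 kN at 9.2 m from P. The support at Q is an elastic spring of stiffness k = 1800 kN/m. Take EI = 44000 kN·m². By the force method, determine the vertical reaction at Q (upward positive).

Release the roller at Q. Primary structure: cantilever fixed at P.
Free-end deflection of the primary structure under the applied loading (downward +):
  clockwise couple 140 at a = 4.6: M₀a(2L − a)/(2EI) = 5925/EI
  point load 136 at a = 9.2: Pa²(3L − a)/(6EI) = 48538/EI
  δ_0 = 54463/EI
Tip deflection under a unit load at Q: L³/(3EI) = 507/EI.
With EI = 44000 kN·m²: δ_0 = 1.2378 m and δ_{QQ} = 0.011522 m/kN.
Compatibility — the spring shortens by R_Q/k under the reaction it provides: δ_0 − R_Q·δ_{QQ} = R_Q/k. With 1/k = 0.000556 m/kN, R_Q = δ_0 / (δ_{QQ} + 1/k) = 1.2378 / (0.011522 + 0.000556) = 102.5 kN.

R_Q = 102.5 kN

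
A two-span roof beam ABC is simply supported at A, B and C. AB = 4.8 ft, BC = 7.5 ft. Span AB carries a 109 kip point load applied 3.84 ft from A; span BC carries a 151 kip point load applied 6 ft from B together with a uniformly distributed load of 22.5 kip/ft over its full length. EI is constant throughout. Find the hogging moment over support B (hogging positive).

M_B = 192.2 kip·ft

Take M_B as the redundant. Released structure: two simple spans AB and BC with a hinge at B.
Discontinuity in slope at B on the released structure — sum the simple-span end rotations:
  span AB: point load 109 at a = 3.84: Pab(L + a)/(6LEI) = 120.5/EI
  span BC: point load 151 at a = 6: Pab(L + b)/(6LEI) = 271.8/EI
  span BC: UDL 22.5: wL³/(24EI) = 395.5/EI
  relative rotation θ_0 = (120.5 + 667.3)/EI = 787.9/EI
A unit hogging moment at B produces rotation L₁/(3EI) + L₂/(3EI) = 4.1/EI.
Slope continuity at B: θ_0 = M_B·4.1/EI, so M_B = 787.9/4.1 = 192.2 kip·ft (hogging).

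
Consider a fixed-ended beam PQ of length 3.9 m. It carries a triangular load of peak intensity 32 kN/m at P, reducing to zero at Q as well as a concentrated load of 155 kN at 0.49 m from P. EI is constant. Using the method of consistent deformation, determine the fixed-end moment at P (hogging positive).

M_P = 82.4 kN·m

Release both end moments; the primary structure is a simply-supported span PQ with redundants M_P and M_Q.
Simple-span end rotations at P and Q under the given loads:
  at P: triangular load, peak 32: w₀L³/(45EI) = 42.18/EI
  at Q: triangular load, peak 32: 7w₀L³/(360EI) = 36.91/EI
  at P: point load 155 at a = 0.49: Pab(L + b)/(6LEI) = 80.91/EI
  at Q: point load 155 at a = 0.49: Pab(L + a)/(6LEI) = 48.59/EI
  θ_P0 = 123.1/EI,  θ_Q0 = 85.5/EI
Flexibility coefficients: a unit moment at one end gives L/(3EI) there and L/(6EI) at the far end, so f₁₁ = f₂₂ = 1.3/EI and f₁₂ = f₂₁ = 0.65/EI.
Compatibility — zero rotation at each built-in end:
  1.3 M_P + 0.65 M_Q = 123.1
  0.65 M_P + 1.3 M_Q = 85.5
Solving the pair gives M_P = 82.4 kN·m and M_Q = 24.57 kN·m (hogging).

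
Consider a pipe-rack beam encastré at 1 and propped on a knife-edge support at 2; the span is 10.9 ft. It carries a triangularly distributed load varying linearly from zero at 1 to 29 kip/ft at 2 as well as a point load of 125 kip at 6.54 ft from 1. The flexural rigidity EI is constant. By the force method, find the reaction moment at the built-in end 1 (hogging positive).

M_1 = 429.9 kip·ft

Release the roller at 2. Primary structure: cantilever fixed at 1.
Deflection at 2 on the released cantilever, summing each load's contribution:
  triangular load, peak 29 at the free end: 11w₀L⁴/(120EI) = 37525/EI
  point load 125 at a = 6.54: Pa²(3L − a)/(6EI) = 23311/EI
  δ_0 = 60835/EI
Tip deflection under a unit load at 2: L³/(3EI) = 431.7/EI.
The prop prevents deflection at 2: R_2 = δ_0/δ_{22} = 60835/431.7 = 140.9 kip.
Moment equilibrium about 1: M_1 = Σ(load moments about 1) − R_2·L = 1966 − 140.9×10.9 = 429.9 kip·ft.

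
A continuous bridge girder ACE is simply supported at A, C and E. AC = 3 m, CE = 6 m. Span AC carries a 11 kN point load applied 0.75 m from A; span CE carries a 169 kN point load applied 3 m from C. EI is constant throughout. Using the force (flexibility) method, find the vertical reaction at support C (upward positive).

Take M_C as the redundant. Released structure: two simple spans AC and CE with a hinge at C.
Discontinuity in slope at C on the released structure — sum the simple-span end rotations:
  span AC: point load 11 at a = 0.75: Pab(L + a)/(6LEI) = 3.867/EI
  span CE: point load 169 at a = 3: Pab(L + b)/(6LEI) = 380.2/EI
  relative rotation θ_0 = (3.867 + 380.2)/EI = 384.1/EI
A unit hogging moment at C produces rotation L₁/(3EI) + L₂/(3EI) = 3/EI.
Compatibility: M_C·(L₁+L₂)/(3EI) = θ_0, giving M_C = 128 kN·m (hogging).
Span AC, ΣM about A with M_C applied at C: R_C^{AC}·3 = 8.25 + 128, so R_C^{AC} = 45.43 kN and R_A = 11 − 45.43 = -34.43 kN.
Span CE, ΣM about E: R_C^{CE}·6 = 507 + 128, so R_C^{CE} = 105.8 kN and R_E = 169 − 105.8 = 63.16 kN.
R_C = 45.43 + 105.8 = 151.3 kN.

R_C = 151.3 kN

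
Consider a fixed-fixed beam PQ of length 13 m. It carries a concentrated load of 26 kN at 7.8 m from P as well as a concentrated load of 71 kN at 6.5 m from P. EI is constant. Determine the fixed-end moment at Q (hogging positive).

M_Q = 164 kN·m

Release both end moments; the primary structure is a simply-supported span PQ with redundants M_P and M_Q.
On the primary (simply-supported) span, the end slopes from the loading are:
  at P: point load 26 at a = 7.8: Pab(L + b)/(6LEI) = 246.1/EI
  at Q: point load 26 at a = 7.8: Pab(L + a)/(6LEI) = 281.2/EI
  at P: point load 71 at a = 6.5: Pab(L + b)/(6LEI) = 749.9/EI
  at Q: point load 71 at a = 6.5: Pab(L + a)/(6LEI) = 749.9/EI
  θ_P0 = 996/EI,  θ_Q0 = 1031/EI
Flexibility coefficients: a unit moment at one end gives L/(3EI) there and L/(6EI) at the far end, so f₁₁ = f₂₂ = 4.333/EI and f₁₂ = f₂₁ = 2.167/EI.
Compatibility — zero rotation at each built-in end:
  4.333 M_P + 2.167 M_Q = 996
  2.167 M_P + 4.333 M_Q = 1031
Solving the pair gives M_P = 147.8 kN·m and M_Q = 164 kN·m (hogging).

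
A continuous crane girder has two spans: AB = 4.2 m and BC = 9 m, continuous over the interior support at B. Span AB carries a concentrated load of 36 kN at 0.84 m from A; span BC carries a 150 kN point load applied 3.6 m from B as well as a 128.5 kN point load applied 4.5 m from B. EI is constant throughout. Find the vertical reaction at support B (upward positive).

R_B = 276.4 kN

Release continuity at B by inserting a hinge; the redundant is the internal moment M_B. The primary structure is two simply-supported spans AB and BC.
Discontinuity in slope at B on the released structure — sum the simple-span end rotations:
  span AB: point load 36 at a = 0.84: Pab(L + a)/(6LEI) = 20.32/EI
  span BC: point load 150 at a = 3.6: Pab(L + b)/(6LEI) = 777.6/EI
  span BC: point load 128.5 at a = 4.5: Pab(L + b)/(6LEI) = 650.5/EI
  relative rotation θ_0 = (20.32 + 1428)/EI = 1448/EI
A unit hogging moment at B produces rotation L₁/(3EI) + L₂/(3EI) = 4.4/EI.
Compatibility: M_B·(L₁+L₂)/(3EI) = θ_0, giving M_B = 329.2 kN·m (hogging).
Span AB, ΣM about A with M_B applied at B: R_B^{AB}·4.2 = 30.24 + 329.2, so R_B^{AB} = 85.58 kN and R_A = 36 − 85.58 = -49.58 kN.
Span BC, ΣM about C: R_B^{BC}·9 = 1388 + 329.2, so R_B^{BC} = 190.8 kN and R_C = 278.5 − 190.8 = 87.67 kN.
R_B = 85.58 + 190.8 = 276.4 kN.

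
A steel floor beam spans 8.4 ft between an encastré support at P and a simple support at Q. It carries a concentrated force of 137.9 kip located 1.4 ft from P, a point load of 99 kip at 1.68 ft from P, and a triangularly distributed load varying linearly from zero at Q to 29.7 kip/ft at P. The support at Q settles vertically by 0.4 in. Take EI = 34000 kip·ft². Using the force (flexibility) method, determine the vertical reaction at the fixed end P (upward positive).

Choose R_Q as the redundant. The primary structure is the cantilever fixed at P.
Deflection at Q on the released cantilever, summing each load's contribution:
  point load 137.9 at a = 1.4: Pa²(3L − a)/(6EI) = 1072/EI
  point load 99 at a = 1.68: Pa²(3L − a)/(6EI) = 1095/EI
  triangular load, peak 29.7 at the fixed end: w₀L⁴/(30EI) = 4929/EI
  δ_0 = 7096/EI
Tip deflection under a unit load at Q: L³/(3EI) = 197.6/EI.
With EI = 34000 kip·ft²: δ_0 = 0.20872 ft and δ_{QQ} = 0.005811 ft/kip.
Compatibility — the beam at Q must follow the support down by 0.03333 ft: δ_0 − R_Q·δ_{QQ} = 0.03333, so R_Q = (0.20872 − 0.03333)/0.005811 = 30.18 kip.
Vertical equilibrium: R_P = ΣP − R_Q = 361.6 − 30.18 = 331.5 kip.

R_P = 331.5 kip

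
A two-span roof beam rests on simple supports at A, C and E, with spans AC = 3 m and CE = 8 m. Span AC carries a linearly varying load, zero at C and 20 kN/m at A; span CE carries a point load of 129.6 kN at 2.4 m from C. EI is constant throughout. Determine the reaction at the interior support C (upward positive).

R_C = 163.7 kN

Release continuity at C by inserting a hinge; the redundant is the internal moment M_C. The primary structure is two simply-supported spans AC and CE.
End slopes at the hinge C, treating each span as simply supported:
  span AC: triangular load, peak 20: 7w₀L³/(360EI) = 10.5/EI
  span CE: point load 129.6 at a = 2.4: Pab(L + b)/(6LEI) = 493.5/EI
  relative rotation θ_0 = (10.5 + 493.5)/EI = 504/EI
A unit hogging moment at C produces rotation L₁/(3EI) + L₂/(3EI) = 3.667/EI.
Compatibility: M_C·(L₁+L₂)/(3EI) = θ_0, giving M_C = 137.5 kN·m (hogging).
Span AC, ΣM about A with M_C applied at C: R_C^{AC}·3 = 30 + 137.5, so R_C^{AC} = 55.82 kN and R_A = 30 − 55.82 = -25.82 kN.
Span CE, ΣM about E: R_C^{CE}·8 = 725.8 + 137.5, so R_C^{CE} = 107.9 kN and R_E = 129.6 − 107.9 = 21.7 kN.
R_C = 55.82 + 107.9 = 163.7 kN.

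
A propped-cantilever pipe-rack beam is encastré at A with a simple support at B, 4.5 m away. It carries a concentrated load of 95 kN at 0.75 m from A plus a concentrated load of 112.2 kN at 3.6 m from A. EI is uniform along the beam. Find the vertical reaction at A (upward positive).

Release the roller at B. Primary structure: cantilever fixed at A.
Free-end deflection of the primary structure under the applied loading (downward +):
  point load 95 at a = 0.75: Pa²(3L − a)/(6EI) = 113.6/EI
  point load 112.2 at a = 3.6: Pa²(3L − a)/(6EI) = 2399/EI
  δ_0 = 2513/EI
Flexibility coefficient — unit upward force at B: δ_{BB} = L³/(3EI) = 30.38/EI.
Compatibility at B: δ_0 − R_B·δ_{BB} = 0, so R_B = 2513/30.38 = 82.73 kN.
Vertical equilibrium: R_A = ΣP − R_B = 207.2 − 82.73 = 124.5 kN.

R_A = 124.5 kN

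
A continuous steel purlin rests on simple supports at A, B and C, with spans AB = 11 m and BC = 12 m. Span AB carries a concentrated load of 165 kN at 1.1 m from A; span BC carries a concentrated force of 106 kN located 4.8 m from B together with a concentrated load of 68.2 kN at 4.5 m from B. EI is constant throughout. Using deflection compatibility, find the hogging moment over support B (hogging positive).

Insert a hinge at B; M_B is the redundant, and each span becomes simply supported.
Discontinuity in slope at B on the released structure — sum the simple-span end rotations:
  span AB: point load 165 at a = 1.1: Pab(L + a)/(6LEI) = 329.4/EI
  span BC: point load 106 at a = 4.8: Pab(L + b)/(6LEI) = 976.9/EI
  span BC: point load 68.2 at a = 4.5: Pab(L + b)/(6LEI) = 623.4/EI
  relative rotation θ_0 = (329.4 + 1600)/EI = 1930/EI
A unit hogging moment at B produces rotation L₁/(3EI) + L₂/(3EI) = 7.667/EI.
Compatibility: M_B·(L₁+L₂)/(3EI) = θ_0, giving M_B = 251.7 kN·m (hogging).

M_B = 251.7 kN·m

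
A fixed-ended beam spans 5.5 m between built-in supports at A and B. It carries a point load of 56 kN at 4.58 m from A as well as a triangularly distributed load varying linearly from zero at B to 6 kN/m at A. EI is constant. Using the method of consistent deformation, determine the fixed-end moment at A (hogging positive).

Release both end moments; the primary structure is a simply-supported span AB with redundants M_A and M_B.
End rotations of the released simple span under the applied load (×1/EI):
  at A: point load 56 at a = 4.58: Pab(L + b)/(6LEI) = 45.91/EI
  at B: point load 56 at a = 4.58: Pab(L + a)/(6LEI) = 72.08/EI
  at A: triangular load, peak 6: w₀L³/(45EI) = 22.18/EI
  at B: triangular load, peak 6: 7w₀L³/(360EI) = 19.41/EI
  θ_A0 = 68.09/EI,  θ_B0 = 91.49/EI
Flexibility coefficients: a unit moment at one end gives L/(3EI) there and L/(6EI) at the far end, so f₁₁ = f₂₂ = 1.833/EI and f₁₂ = f₂₁ = 0.9167/EI.
Compatibility — zero rotation at each built-in end:
  1.833 M_A + 0.9167 M_B = 68.09
  0.9167 M_A + 1.833 M_B = 91.49
Solving the pair gives M_A = 16.25 kN·m and M_B = 41.78 kN·m (hogging).

M_A = 16.25 kN·m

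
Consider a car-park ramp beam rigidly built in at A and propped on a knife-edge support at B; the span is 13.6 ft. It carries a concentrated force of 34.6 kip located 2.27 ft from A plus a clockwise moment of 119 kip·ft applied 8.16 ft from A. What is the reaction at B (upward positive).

Remove the prop at B; the released (primary) structure is a cantilever built in at A.
Downward deflection at the released point B due to the loads:
  point load 34.6 at a = 2.27: Pa²(3L − a)/(6EI) = 1145/EI
  clockwise couple 119 at a = 8.16: M₀a(2L − a)/(2EI) = 9244/EI
  δ_0 = 10389/EI
Flexibility coefficient — unit upward force at B: δ_{BB} = L³/(3EI) = 838.5/EI.
Compatibility at B: δ_0 − R_B·δ_{BB} = 0, so R_B = 10389/838.5 = 12.39 kip.

R_B = 12.39 kip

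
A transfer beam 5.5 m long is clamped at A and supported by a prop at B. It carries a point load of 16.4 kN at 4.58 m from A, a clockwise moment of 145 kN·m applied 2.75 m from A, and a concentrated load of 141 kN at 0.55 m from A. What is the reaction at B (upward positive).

R_B = 44.03 kN

Choose R_B as the redundant. The primary structure is the cantilever fixed at A.
Deflection at B on the released cantilever, summing each load's contribution:
  point load 16.4 at a = 4.58: Pa²(3L − a)/(6EI) = 683.4/EI
  clockwise couple 145 at a = 2.75: M₀a(2L − a)/(2EI) = 1645/EI
  point load 141 at a = 0.55: Pa²(3L − a)/(6EI) = 113.4/EI
  δ_0 = 2442/EI
Tip deflection under a unit load at B: L³/(3EI) = 55.46/EI.
The prop prevents deflection at B: R_B = δ_0/δ_{BB} = 2442/55.46 = 44.03 kN.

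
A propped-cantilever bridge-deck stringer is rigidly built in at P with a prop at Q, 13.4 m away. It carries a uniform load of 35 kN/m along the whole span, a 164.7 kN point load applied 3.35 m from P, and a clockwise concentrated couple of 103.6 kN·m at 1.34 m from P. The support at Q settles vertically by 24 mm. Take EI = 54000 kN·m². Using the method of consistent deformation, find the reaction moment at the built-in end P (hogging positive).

Remove the prop at Q; the released (primary) structure is a cantilever built in at P.
Free-end deflection of the primary structure under the applied loading (downward +):
  UDL 35: wL⁴/(8EI) = 141058/EI
  point load 164.7 at a = 3.35: Pa²(3L − a)/(6EI) = 11352/EI
  clockwise couple 103.6 at a = 1.34: M₀a(2L − a)/(2EI) = 1767/EI
  δ_0 = 154177/EI
Tip deflection under a unit load at Q: L³/(3EI) = 802/EI.
With EI = 54000 kN·m²: δ_0 = 2.8551 m and δ_{QQ} = 0.014852 m/kN.
Compatibility — the beam at Q must follow the support down by 0.024 m: δ_0 − R_Q·δ_{QQ} = 0.024, so R_Q = (2.8551 − 0.024)/0.014852 = 190.6 kN.
Moment equilibrium about P: M_P = Σ(load moments about P) − R_Q·L = 3798 − 190.6×13.4 = 1243 kN·m.

M_P = 1243 kN·m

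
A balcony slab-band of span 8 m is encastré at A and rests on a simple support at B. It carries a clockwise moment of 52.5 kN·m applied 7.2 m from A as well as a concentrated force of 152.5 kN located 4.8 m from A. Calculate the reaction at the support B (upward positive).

Choose R_B as the redundant. The primary structure is the cantilever fixed at A.
Free-end deflection of the primary structure under the applied loading (downward +):
  clockwise couple 52.5 at a = 7.2: M₀a(2L − a)/(2EI) = 1663/EI
  point load 152.5 at a = 4.8: Pa²(3L − a)/(6EI) = 11244/EI
  δ_0 = 12907/EI
Tip deflection under a unit load at B: L³/(3EI) = 170.7/EI.
Compatibility at B: δ_0 − R_B·δ_{BB} = 0, so R_B = 12907/170.7 = 75.63 kN.

R_B = 75.63 kN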